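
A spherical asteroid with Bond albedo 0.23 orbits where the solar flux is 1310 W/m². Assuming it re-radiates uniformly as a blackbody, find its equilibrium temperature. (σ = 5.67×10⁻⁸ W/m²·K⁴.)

Power absorbed = (1−a)S·πR²; power emitted = 4πR²σT⁴. Equating and cancelling πR²:
T = ((1−a)S / 4σ)^(1/4) = (1010 / (4 × 5.67×10⁻⁸))^(1/4) = (4.45×10^9)^(1/4).
T = 258 K.

T ≈ 258 K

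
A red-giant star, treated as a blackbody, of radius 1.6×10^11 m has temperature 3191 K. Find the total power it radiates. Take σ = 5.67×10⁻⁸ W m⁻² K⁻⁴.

A = 4πr² = 4π × (1.6×10^11)² = 3.22×10^23 m².
P = σAT⁴ = 5.67×10⁻⁸ × 3.22×10^23 × (3191)⁴ = 5.67×10⁻⁸ × 3.22×10^23 × 1.04×10^14.
P = 1.89×10^30 W.

P ≈ 1.89×10^30 W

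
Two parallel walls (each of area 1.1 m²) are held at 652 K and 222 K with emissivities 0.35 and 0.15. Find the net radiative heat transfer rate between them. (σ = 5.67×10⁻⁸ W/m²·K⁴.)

Q ≈ 1300 W

For two large parallel gray plates, q = σ(T₁⁴ − T₂⁴) / (1/ε₁ + 1/ε₂ − 1).
1/ε₁ + 1/ε₂ − 1 = 1/0.35 + 1/0.15 − 1 = 8.524.
T₁⁴ − T₂⁴ = 1.81×10^11 − 2.43×10^9 = 1.78×10^11 K⁴.
q = 5.67×10⁻⁸ × 1.78×10^11 / 8.524 = 1190 W/m².
Q = q·A = 1190 × 1.1 = 1300 W.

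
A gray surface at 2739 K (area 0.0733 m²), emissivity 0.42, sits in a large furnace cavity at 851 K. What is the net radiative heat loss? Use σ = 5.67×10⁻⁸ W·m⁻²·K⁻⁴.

Q ≈ 97300 W

Q = εσA(T⁴ − T_s⁴). T⁴ − T_s⁴ = (2739)⁴ − (851)⁴ = 5.63×10^13 − 5.24×10^11 = 5.58×10^13 K⁴.
Q = 0.42 × 5.67×10⁻⁸ × 0.0733 × 5.58×10^13 = 97300 W.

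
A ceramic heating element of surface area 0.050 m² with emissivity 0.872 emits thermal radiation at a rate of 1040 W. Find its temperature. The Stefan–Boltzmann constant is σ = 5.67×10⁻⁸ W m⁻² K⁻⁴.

From P = εσAT⁴, T = (P / εσA)^(1/4) = (1040 / (0.872 × 5.67×10⁻⁸ × 0.0500))^(1/4).
T = (4.21×10^11)^(1/4) = 805 K.

T ≈ 805 K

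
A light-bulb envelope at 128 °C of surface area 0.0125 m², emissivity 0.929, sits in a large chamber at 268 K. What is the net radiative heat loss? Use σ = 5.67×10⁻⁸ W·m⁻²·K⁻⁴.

Q ≈ 13.6 W

Convert: 128 °C = 401 K.
Q = εσA(T⁴ − T_s⁴). T⁴ − T_s⁴ = (401)⁴ − (268)⁴ = 2.59×10^10 − 5.16×10^9 = 2.07×10^10 K⁴.
Q = 0.929 × 5.67×10⁻⁸ × 0.0125 × 2.07×10^10 = 13.6 W.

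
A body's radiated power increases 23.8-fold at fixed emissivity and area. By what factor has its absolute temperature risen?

P ∝ T⁴ ⇒ T ∝ P^(1/4), so T scales by (23.8)^(1/4) = 2.21.

factor ≈ 2.21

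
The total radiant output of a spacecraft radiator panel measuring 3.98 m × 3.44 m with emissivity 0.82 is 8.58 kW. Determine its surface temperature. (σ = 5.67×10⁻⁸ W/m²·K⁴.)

T ≈ 341 K

A = 3.98 × 3.44 = 13.7 m².
From P = εσAT⁴, T = (P / εσA)^(1/4) = (8580 / (0.82 × 5.67×10⁻⁸ × 13.7))^(1/4).
T = (1.35×10^10)^(1/4) = 341 K.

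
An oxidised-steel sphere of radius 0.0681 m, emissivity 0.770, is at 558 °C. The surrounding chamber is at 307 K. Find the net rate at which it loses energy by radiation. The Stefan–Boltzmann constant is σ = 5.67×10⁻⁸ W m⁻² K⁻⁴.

A = 4πr² = 4π × (0.0681)² = 0.0583 m².
Convert: 558 °C = 831 K.
Q = εσA(T⁴ − T_s⁴). T⁴ − T_s⁴ = (831)⁴ − (307)⁴ = 4.77×10^11 − 8.88×10^9 = 4.68×10^11 K⁴.
Q = 0.770 × 5.67×10⁻⁸ × 0.0583 × 4.68×10^11 = 1190 W.

Q ≈ 1190 W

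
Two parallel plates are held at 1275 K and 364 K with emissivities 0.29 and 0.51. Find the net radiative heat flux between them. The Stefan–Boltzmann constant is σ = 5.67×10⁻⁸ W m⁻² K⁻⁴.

For two large parallel gray plates, q = σ(T₁⁴ − T₂⁴) / (1/ε₁ + 1/ε₂ − 1).
1/ε₁ + 1/ε₂ − 1 = 1/0.29 + 1/0.51 − 1 = 4.409.
T₁⁴ − T₂⁴ = 2.64×10^12 − 1.76×10^10 = 2.63×10^12 K⁴.
q = 5.67×10⁻⁸ × 2.63×10^12 / 4.409 = 33800 W/m².

q ≈ 33800 W/m²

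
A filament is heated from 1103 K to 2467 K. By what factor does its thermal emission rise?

ratio ≈ 25.0

P ∝ T⁴, so the ratio is (2467/1103)⁴ = (2.237)⁴ = 25.0.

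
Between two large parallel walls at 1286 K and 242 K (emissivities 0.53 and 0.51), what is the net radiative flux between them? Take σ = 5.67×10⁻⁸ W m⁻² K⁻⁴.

For two large parallel gray plates, q = σ(T₁⁴ − T₂⁴) / (1/ε₁ + 1/ε₂ − 1).
1/ε₁ + 1/ε₂ − 1 = 1/0.53 + 1/0.51 − 1 = 2.848.
T₁⁴ − T₂⁴ = 2.74×10^12 − 3.43×10^9 = 2.73×10^12 K⁴.
q = 5.67×10⁻⁸ × 2.73×10^12 / 2.848 = 54400 W/m².

q ≈ 54400 W/m²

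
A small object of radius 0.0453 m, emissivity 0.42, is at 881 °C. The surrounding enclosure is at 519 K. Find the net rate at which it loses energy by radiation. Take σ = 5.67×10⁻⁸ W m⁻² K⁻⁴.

Q ≈ 1040 W

A = 4πr² = 4π × (0.0453)² = 0.0258 m².
Convert: 881 °C = 1154 K.
Q = εσA(T⁴ − T_s⁴). T⁴ − T_s⁴ = (1154)⁴ − (519)⁴ = 1.77×10^12 − 7.26×10^10 = 1.70×10^12 K⁴.
Q = 0.42 × 5.67×10⁻⁸ × 0.0258 × 1.70×10^12 = 1040 W.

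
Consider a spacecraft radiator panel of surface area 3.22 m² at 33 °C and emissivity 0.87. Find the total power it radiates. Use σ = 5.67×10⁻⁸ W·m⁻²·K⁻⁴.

33 °C = 306 K.
Stefan–Boltzmann: P = εσAT⁴ = 0.87 × 5.67×10⁻⁸ × 3.22 × (306)⁴ = 0.87 × 5.67×10⁻⁸ × 3.22 × 8.77×10^9.
P = 1390 W.

P ≈ 1390 W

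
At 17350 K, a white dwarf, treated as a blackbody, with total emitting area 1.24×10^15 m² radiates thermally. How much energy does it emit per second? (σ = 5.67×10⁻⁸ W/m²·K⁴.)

P ≈ 6.37×10^24 W

P = σAT⁴ = 5.67×10⁻⁸ × 1.24×10^15 × (17350)⁴ = 5.67×10⁻⁸ × 1.24×10^15 × 9.06×10^16.
P = 6.37×10^24 W.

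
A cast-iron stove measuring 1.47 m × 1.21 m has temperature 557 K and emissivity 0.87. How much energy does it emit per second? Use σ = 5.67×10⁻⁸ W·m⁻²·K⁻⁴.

A = 1.47 × 1.21 = 1.78 m².
Stefan–Boltzmann: P = εσAT⁴ = 0.87 × 5.67×10⁻⁸ × 1.78 × (557)⁴ = 0.87 × 5.67×10⁻⁸ × 1.78 × 9.63×10^10.
P = 8450 W.

P ≈ 8450 W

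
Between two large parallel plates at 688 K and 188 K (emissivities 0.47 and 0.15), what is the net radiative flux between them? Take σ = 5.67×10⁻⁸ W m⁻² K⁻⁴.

q ≈ 1620 W/m²

For two large parallel gray plates, q = σ(T₁⁴ − T₂⁴) / (1/ε₁ + 1/ε₂ − 1).
1/ε₁ + 1/ε₂ − 1 = 1/0.47 + 1/0.15 − 1 = 7.794.
T₁⁴ − T₂⁴ = 2.24×10^11 − 1.25×10^9 = 2.23×10^11 K⁴.
q = 5.67×10⁻⁸ × 2.23×10^11 / 7.794 = 1620 W/m².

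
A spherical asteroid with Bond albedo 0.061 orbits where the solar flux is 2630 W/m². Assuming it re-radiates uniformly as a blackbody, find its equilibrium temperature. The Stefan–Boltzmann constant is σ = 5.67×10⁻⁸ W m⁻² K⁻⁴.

Power absorbed = (1−a)S·πR²; power emitted = 4πR²σT⁴. Equating and cancelling πR²:
T = ((1−a)S / 4σ)^(1/4) = (2470 / (4 × 5.67×10⁻⁸))^(1/4) = (1.09×10^10)^(1/4).
T = 323 K.

T ≈ 323 K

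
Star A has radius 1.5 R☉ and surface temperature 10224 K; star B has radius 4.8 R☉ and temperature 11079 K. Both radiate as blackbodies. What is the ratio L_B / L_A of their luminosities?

L_B/L_A ≈ 14.1

L = 4πR²σT⁴ ∝ R²T⁴, so L_B/L_A = (4.8/1.5)² × (11079/10224)⁴ = 10.2 × 1.38 = 14.1.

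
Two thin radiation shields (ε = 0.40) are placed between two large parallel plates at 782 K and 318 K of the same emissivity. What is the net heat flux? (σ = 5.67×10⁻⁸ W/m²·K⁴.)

q ≈ 1720 W/m²

Each of the 3 gaps contributes resistance (2/ε − 1) = 2/0.40 − 1 = 4.000; total = 12.00.
q = σ(T₁⁴ − T₂⁴) / 12.00 = 5.67×10⁻⁸ × 3.64×10^11 / 12.00 = 1720 W/m².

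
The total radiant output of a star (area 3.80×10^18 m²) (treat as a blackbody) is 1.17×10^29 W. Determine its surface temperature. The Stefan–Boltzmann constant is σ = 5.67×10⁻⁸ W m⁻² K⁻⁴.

From P = σAT⁴, T = (P / σA)^(1/4) = (1.17×10^29 / (5.67×10⁻⁸ × 3.80×10^18))^(1/4).
T = (5.43×10^17)^(1/4) = 27100 K.

T ≈ 27100 K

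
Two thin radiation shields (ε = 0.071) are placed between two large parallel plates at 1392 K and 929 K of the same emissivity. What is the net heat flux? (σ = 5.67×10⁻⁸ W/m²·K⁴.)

Each of the 3 gaps contributes resistance (2/ε − 1) = 2/0.071 − 1 = 27.17; total = 81.51.
q = σ(T₁⁴ − T₂⁴) / 81.51 = 5.67×10⁻⁸ × 3.01×10^12 / 81.51 = 2090 W/m².

q ≈ 2090 W/m²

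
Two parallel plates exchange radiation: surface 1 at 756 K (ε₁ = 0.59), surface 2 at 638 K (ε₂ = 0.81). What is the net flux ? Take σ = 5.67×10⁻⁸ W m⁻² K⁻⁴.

For two large parallel gray plates, q = σ(T₁⁴ − T₂⁴) / (1/ε₁ + 1/ε₂ − 1).
1/ε₁ + 1/ε₂ − 1 = 1/0.59 + 1/0.81 − 1 = 1.929.
T₁⁴ − T₂⁴ = 3.27×10^11 − 1.66×10^11 = 1.61×10^11 K⁴.
q = 5.67×10⁻⁸ × 1.61×10^11 / 1.929 = 4730 W/m².

q ≈ 4730 W/m²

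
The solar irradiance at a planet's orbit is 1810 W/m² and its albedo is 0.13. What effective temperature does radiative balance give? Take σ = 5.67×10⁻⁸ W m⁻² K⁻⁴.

Power absorbed = (1−a)S·πR²; power emitted = 4πR²σT⁴. Equating and cancelling πR²:
T = ((1−a)S / 4σ)^(1/4) = (1570 / (4 × 5.67×10⁻⁸))^(1/4) = (6.94×10^9)^(1/4).
T = 289 K.

T ≈ 289 K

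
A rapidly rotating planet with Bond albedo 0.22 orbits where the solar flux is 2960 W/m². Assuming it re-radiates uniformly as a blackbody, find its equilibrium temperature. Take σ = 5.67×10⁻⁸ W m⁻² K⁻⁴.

Power absorbed = (1−a)S·πR²; power emitted = 4πR²σT⁴. Equating and cancelling πR²:
T = ((1−a)S / 4σ)^(1/4) = (2310 / (4 × 5.67×10⁻⁸))^(1/4) = (1.02×10^10)^(1/4).
T = 318 K.

T ≈ 318 K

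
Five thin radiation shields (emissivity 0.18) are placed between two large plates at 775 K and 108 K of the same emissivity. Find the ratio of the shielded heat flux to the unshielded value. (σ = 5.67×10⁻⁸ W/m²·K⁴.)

ratio ≈ 0.167

With N identical shields there are N+1 = 6 gaps in series, each with the same radiative resistance, so the flux falls to 1/(N+1) of its unshielded value.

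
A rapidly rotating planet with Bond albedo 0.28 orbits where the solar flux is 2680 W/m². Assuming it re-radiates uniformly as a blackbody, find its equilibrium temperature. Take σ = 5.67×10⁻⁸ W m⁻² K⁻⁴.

Power absorbed = (1−a)S·πR²; power emitted = 4πR²σT⁴. Equating and cancelling πR²:
T = ((1−a)S / 4σ)^(1/4) = (1930 / (4 × 5.67×10⁻⁸))^(1/4) = (8.51×10^9)^(1/4).
T = 304 K.

T ≈ 304 K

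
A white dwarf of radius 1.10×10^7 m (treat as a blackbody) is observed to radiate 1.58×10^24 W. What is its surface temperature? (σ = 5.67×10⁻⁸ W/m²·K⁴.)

T ≈ 11600 K

A = 4πr² = 4π × (1.10×10^7)² = 1.52×10^15 m².
From P = σAT⁴, T = (P / σA)^(1/4) = (1.58×10^24 / (5.67×10⁻⁸ × 1.52×10^15))^(1/4).
T = (1.83×10^16)^(1/4) = 11600 K.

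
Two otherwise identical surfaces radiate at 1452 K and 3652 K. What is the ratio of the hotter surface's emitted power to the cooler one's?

ratio ≈ 40.0

P ∝ T⁴, so the ratio is (3652/1452)⁴ = (2.515)⁴ = 40.0.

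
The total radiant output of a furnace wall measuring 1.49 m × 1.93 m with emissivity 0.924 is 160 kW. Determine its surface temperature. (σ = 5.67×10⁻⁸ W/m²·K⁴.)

T ≈ 1020 K

A = 1.49 × 1.93 = 2.88 m².
From P = εσAT⁴, T = (P / εσA)^(1/4) = (1.60×10^5 / (0.924 × 5.67×10⁻⁸ × 2.88))^(1/4).
T = (1.06×10^12)^(1/4) = 1020 K.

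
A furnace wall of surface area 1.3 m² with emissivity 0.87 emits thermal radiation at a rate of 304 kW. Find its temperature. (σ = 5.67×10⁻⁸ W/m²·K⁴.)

T ≈ 1480 K

From P = εσAT⁴, T = (P / εσA)^(1/4) = (3.04×10^5 / (0.87 × 5.67×10⁻⁸ × 1.30))^(1/4).
T = (4.74×10^12)^(1/4) = 1480 K.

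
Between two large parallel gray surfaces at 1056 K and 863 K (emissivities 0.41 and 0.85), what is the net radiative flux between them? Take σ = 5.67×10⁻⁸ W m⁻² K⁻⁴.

q ≈ 14900 W/m²

For two large parallel gray plates, q = σ(T₁⁴ − T₂⁴) / (1/ε₁ + 1/ε₂ − 1).
1/ε₁ + 1/ε₂ − 1 = 1/0.41 + 1/0.85 − 1 = 2.615.
T₁⁴ − T₂⁴ = 1.24×10^12 − 5.55×10^11 = 6.89×10^11 K⁴.
q = 5.67×10⁻⁸ × 6.89×10^11 / 2.615 = 14900 W/m².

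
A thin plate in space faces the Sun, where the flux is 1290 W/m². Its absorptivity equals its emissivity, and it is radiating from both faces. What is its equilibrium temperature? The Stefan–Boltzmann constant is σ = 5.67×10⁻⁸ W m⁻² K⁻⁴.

Absorbed flux αS = emitted flux 2εσT⁴ per unit area; with α = ε this gives T = (S/2σ)^(1/4).
T = (1290 / (2 × 5.67×10⁻⁸))^(1/4) = (1.14×10^10)^(1/4).
T = 327 K.

T ≈ 327 K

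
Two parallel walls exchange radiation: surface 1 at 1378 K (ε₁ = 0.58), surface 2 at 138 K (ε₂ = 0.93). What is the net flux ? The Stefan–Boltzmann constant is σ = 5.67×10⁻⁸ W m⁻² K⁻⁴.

q ≈ 1.14×10^5 W/m²

For two large parallel gray plates, q = σ(T₁⁴ − T₂⁴) / (1/ε₁ + 1/ε₂ − 1).
1/ε₁ + 1/ε₂ − 1 = 1/0.58 + 1/0.93 − 1 = 1.799.
T₁⁴ − T₂⁴ = 3.61×10^12 − 3.63×10^8 = 3.61×10^12 K⁴.
q = 5.67×10⁻⁸ × 3.61×10^12 / 1.799 = 1.14×10^5 W/m².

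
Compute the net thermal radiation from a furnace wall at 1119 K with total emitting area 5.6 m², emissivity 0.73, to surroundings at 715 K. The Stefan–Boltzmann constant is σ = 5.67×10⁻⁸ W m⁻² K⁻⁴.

Q ≈ 3.03×10^5 W

Q = εσA(T⁴ − T_s⁴). T⁴ − T_s⁴ = (1119)⁴ − (715)⁴ = 1.57×10^12 − 2.61×10^11 = 1.31×10^12 K⁴.
Q = 0.73 × 5.67×10⁻⁸ × 5.60 × 1.31×10^12 = 3.03×10^5 W.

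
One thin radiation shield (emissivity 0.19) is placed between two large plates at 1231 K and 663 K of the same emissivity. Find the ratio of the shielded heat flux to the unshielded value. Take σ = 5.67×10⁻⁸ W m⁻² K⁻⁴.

With N identical shields there are N+1 = 2 gaps in series, each with the same radiative resistance, so the flux falls to 1/(N+1) of its unshielded value.

ratio ≈ 0.500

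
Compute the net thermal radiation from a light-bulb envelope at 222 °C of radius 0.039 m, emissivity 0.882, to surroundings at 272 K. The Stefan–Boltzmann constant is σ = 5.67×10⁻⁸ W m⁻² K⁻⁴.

A = 4πr² = 4π × (0.039)² = 0.0191 m².
Convert: 222 °C = 495 K.
Q = εσA(T⁴ − T_s⁴). T⁴ − T_s⁴ = (495)⁴ − (272)⁴ = 6.00×10^10 − 5.47×10^9 = 5.46×10^10 K⁴.
Q = 0.882 × 5.67×10⁻⁸ × 0.0191 × 5.46×10^10 = 52.2 W.

Q ≈ 52.2 W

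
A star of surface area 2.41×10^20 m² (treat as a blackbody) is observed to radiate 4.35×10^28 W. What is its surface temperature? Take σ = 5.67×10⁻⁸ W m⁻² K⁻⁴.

From P = σAT⁴, T = (P / σA)^(1/4) = (4.35×10^28 / (5.67×10⁻⁸ × 2.41×10^20))^(1/4).
T = (3.18×10^15)^(1/4) = 7510 K.

T ≈ 7510 K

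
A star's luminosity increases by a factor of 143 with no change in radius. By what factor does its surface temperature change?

factor ≈ 3.46

P ∝ T⁴ ⇒ T ∝ P^(1/4), so T scales by (143)^(1/4) = 3.46.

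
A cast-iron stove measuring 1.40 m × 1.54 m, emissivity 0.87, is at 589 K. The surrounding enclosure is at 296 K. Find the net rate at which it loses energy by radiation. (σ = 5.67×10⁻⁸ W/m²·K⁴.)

Q ≈ 12000 W

A = 1.40 × 1.54 = 2.16 m².
Q = εσA(T⁴ − T_s⁴). T⁴ − T_s⁴ = (589)⁴ − (296)⁴ = 1.20×10^11 − 7.68×10^9 = 1.13×10^11 K⁴.
Q = 0.87 × 5.67×10⁻⁸ × 2.16 × 1.13×10^11 = 12000 W.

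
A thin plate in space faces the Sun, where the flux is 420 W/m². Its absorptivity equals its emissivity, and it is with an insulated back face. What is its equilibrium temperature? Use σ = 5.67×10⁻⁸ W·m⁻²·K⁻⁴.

Absorbed flux αS = emitted flux εσT⁴ (one radiating face); with α = ε, T = (S/σ)^(1/4).
T = (420 / 5.67×10⁻⁸)^(1/4) = (7.41×10^9)^(1/4).
T = 293 K.

T ≈ 293 K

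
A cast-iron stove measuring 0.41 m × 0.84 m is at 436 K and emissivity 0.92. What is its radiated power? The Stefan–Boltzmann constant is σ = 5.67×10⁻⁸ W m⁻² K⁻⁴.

A = 0.41 × 0.84 = 0.344 m².
Stefan–Boltzmann: P = εσAT⁴ = 0.92 × 5.67×10⁻⁸ × 0.344 × (436)⁴ = 0.92 × 5.67×10⁻⁸ × 0.344 × 3.61×10^10.
P = 649 W.

P ≈ 649 W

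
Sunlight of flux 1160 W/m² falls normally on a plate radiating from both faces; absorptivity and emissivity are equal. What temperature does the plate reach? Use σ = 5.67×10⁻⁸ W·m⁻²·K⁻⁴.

T ≈ 318 K

Absorbed flux αS = emitted flux 2εσT⁴ per unit area; with α = ε this gives T = (S/2σ)^(1/4).
T = (1160 / (2 × 5.67×10⁻⁸))^(1/4) = (1.02×10^10)^(1/4).
T = 318 K.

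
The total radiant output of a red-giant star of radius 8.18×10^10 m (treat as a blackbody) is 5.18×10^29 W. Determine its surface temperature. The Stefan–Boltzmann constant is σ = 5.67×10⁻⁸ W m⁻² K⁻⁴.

A = 4πr² = 4π × (8.18×10^10)² = 8.41×10^22 m².
From P = σAT⁴, T = (P / σA)^(1/4) = (5.18×10^29 / (5.67×10⁻⁸ × 8.41×10^22))^(1/4).
T = (1.09×10^14)^(1/4) = 3230 K.

T ≈ 3230 K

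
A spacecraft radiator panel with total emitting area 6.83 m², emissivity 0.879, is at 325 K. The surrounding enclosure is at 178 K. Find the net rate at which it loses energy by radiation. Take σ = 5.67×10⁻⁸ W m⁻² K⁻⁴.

Q ≈ 3460 W

Q = εσA(T⁴ − T_s⁴). T⁴ − T_s⁴ = (325)⁴ − (178)⁴ = 1.12×10^10 − 1.00×10^9 = 1.02×10^10 K⁴.
Q = 0.879 × 5.67×10⁻⁸ × 6.83 × 1.02×10^10 = 3460 W.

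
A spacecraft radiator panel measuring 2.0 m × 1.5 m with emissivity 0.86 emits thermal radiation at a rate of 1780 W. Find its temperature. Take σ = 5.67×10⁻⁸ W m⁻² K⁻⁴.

T ≈ 332 K

A = 2.0 × 1.5 = 3.00 m².
From P = εσAT⁴, T = (P / εσA)^(1/4) = (1780 / (0.86 × 5.67×10⁻⁸ × 3.00))^(1/4).
T = (1.22×10^10)^(1/4) = 332 K.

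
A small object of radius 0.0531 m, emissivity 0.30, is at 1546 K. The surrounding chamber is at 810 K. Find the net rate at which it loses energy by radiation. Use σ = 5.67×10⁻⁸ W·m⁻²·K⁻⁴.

Q ≈ 3180 W

A = 4πr² = 4π × (0.0531)² = 0.0354 m².
Q = εσA(T⁴ − T_s⁴). T⁴ − T_s⁴ = (1546)⁴ − (810)⁴ = 5.71×10^12 − 4.30×10^11 = 5.28×10^12 K⁴.
Q = 0.30 × 5.67×10⁻⁸ × 0.0354 × 5.28×10^12 = 3180 W.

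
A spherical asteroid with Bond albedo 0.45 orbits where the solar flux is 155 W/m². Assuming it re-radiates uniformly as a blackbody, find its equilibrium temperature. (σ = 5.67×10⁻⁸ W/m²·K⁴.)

Power absorbed = (1−a)S·πR²; power emitted = 4πR²σT⁴. Equating and cancelling πR²:
T = ((1−a)S / 4σ)^(1/4) = (85.2 / (4 × 5.67×10⁻⁸))^(1/4) = (3.76×10^8)^(1/4).
T = 139 K.

T ≈ 139 K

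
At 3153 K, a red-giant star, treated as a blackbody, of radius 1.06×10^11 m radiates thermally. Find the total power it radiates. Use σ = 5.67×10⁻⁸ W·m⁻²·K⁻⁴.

A = 4πr² = 4π × (1.06×10^11)² = 1.41×10^23 m².
P = σAT⁴ = 5.67×10⁻⁸ × 1.41×10^23 × (3153)⁴ = 5.67×10⁻⁸ × 1.41×10^23 × 9.88×10^13.
P = 7.91×10^29 W.

P ≈ 7.91×10^29 W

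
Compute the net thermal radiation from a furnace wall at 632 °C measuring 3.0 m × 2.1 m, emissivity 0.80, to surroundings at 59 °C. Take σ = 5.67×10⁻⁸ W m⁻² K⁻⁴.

A = 3.0 × 2.1 = 6.30 m².
Convert: 632 °C = 905 K; 59 °C = 332 K.
Q = εσA(T⁴ − T_s⁴). T⁴ − T_s⁴ = (905)⁴ − (332)⁴ = 6.71×10^11 − 1.21×10^10 = 6.59×10^11 K⁴.
Q = 0.80 × 5.67×10⁻⁸ × 6.30 × 6.59×10^11 = 1.88×10^5 W.

Q ≈ 1.88×10^5 W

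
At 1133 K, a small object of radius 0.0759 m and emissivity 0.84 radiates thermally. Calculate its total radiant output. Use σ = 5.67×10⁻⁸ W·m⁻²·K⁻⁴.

P ≈ 5680 W

A = 4πr² = 4π × (0.0759)² = 0.0724 m².
P = εσAT⁴ = 0.84 × 5.67×10⁻⁸ × 0.0724 × (1133)⁴ = 0.84 × 5.67×10⁻⁸ × 0.0724 × 1.65×10^12.
P = 5680 W.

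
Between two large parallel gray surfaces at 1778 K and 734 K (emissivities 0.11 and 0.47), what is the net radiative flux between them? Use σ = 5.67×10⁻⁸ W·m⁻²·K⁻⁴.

q ≈ 53800 W/m²

For two large parallel gray plates, q = σ(T₁⁴ − T₂⁴) / (1/ε₁ + 1/ε₂ − 1).
1/ε₁ + 1/ε₂ − 1 = 1/0.11 + 1/0.47 − 1 = 10.22.
T₁⁴ − T₂⁴ = 9.99×10^12 − 2.90×10^11 = 9.70×10^12 K⁴.
q = 5.67×10⁻⁸ × 9.70×10^12 / 10.22 = 53800 W/m².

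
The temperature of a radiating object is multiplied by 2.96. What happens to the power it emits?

factor ≈ 76.8

P ∝ T⁴, so the power scales as (2.96)⁴ = 76.8.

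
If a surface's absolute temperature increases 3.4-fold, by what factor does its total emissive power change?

P ∝ T⁴, so the power scales as (3.4)⁴ = 134.

factor ≈ 134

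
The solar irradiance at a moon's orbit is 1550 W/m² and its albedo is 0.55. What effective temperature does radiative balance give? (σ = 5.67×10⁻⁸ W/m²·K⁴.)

Power absorbed = (1−a)S·πR²; power emitted = 4πR²σT⁴. Equating and cancelling πR²:
T = ((1−a)S / 4σ)^(1/4) = (697 / (4 × 5.67×10⁻⁸))^(1/4) = (3.08×10^9)^(1/4).
T = 235 K.

T ≈ 235 K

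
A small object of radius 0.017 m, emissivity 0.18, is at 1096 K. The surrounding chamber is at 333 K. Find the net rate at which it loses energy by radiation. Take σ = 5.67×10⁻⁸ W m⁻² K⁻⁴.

A = 4πr² = 4π × (0.017)² = 3.63×10^-3 m².
Q = εσA(T⁴ − T_s⁴). T⁴ − T_s⁴ = (1096)⁴ − (333)⁴ = 1.44×10^12 − 1.23×10^10 = 1.43×10^12 K⁴.
Q = 0.18 × 5.67×10⁻⁸ × 3.63×10^-3 × 1.43×10^12 = 53.0 W.

Q ≈ 53.0 W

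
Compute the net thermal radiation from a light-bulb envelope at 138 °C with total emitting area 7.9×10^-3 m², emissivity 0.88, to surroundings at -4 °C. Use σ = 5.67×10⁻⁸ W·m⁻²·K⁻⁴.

Convert: 138 °C = 411 K; -4 °C = 269 K.
Q = εσA(T⁴ − T_s⁴). T⁴ − T_s⁴ = (411)⁴ − (269)⁴ = 2.85×10^10 − 5.24×10^9 = 2.33×10^10 K⁴.
Q = 0.88 × 5.67×10⁻⁸ × 7.90×10^-3 × 2.33×10^10 = 9.18 W.

Q ≈ 9.18 W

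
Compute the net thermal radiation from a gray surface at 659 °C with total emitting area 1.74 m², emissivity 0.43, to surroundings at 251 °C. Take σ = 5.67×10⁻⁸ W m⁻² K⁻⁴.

Convert: 659 °C = 932 K; 251 °C = 524 K.
Q = εσA(T⁴ − T_s⁴). T⁴ − T_s⁴ = (932)⁴ − (524)⁴ = 7.55×10^11 − 7.54×10^10 = 6.79×10^11 K⁴.
Q = 0.43 × 5.67×10⁻⁸ × 1.74 × 6.79×10^11 = 28800 W.

Q ≈ 28800 W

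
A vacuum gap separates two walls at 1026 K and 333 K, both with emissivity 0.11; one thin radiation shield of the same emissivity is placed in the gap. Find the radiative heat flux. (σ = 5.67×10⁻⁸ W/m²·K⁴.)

Each of the 2 gaps contributes resistance (2/ε − 1) = 2/0.11 − 1 = 17.18; total = 34.36.
q = σ(T₁⁴ − T₂⁴) / 34.36 = 5.67×10⁻⁸ × 1.10×10^12 / 34.36 = 1810 W/m².

q ≈ 1810 W/m²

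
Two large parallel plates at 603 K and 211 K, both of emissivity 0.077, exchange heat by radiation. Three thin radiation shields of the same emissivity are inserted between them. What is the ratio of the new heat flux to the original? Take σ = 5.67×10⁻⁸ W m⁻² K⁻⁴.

With N identical shields there are N+1 = 4 gaps in series, each with the same radiative resistance, so the flux falls to 1/(N+1) of its unshielded value.

ratio ≈ 0.250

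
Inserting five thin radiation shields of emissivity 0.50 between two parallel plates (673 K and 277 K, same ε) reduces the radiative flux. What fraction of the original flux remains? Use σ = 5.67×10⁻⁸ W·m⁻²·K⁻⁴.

ratio ≈ 0.167

With N identical shields there are N+1 = 6 gaps in series, each with the same radiative resistance, so the flux falls to 1/(N+1) of its unshielded value.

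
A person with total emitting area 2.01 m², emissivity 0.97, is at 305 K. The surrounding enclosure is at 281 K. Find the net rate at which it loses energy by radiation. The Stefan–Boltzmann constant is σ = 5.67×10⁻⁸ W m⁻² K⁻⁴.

Q ≈ 267 W

Q = εσA(T⁴ − T_s⁴). T⁴ − T_s⁴ = (305)⁴ − (281)⁴ = 8.65×10^9 − 6.23×10^9 = 2.42×10^9 K⁴.
Q = 0.97 × 5.67×10⁻⁸ × 2.01 × 2.42×10^9 = 267 W.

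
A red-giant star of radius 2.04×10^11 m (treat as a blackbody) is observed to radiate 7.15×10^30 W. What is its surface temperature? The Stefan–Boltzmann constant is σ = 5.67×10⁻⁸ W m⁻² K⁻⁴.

T ≈ 3940 K

A = 4πr² = 4π × (2.04×10^11)² = 5.23×10^23 m².
From P = σAT⁴, T = (P / σA)^(1/4) = (7.15×10^30 / (5.67×10⁻⁸ × 5.23×10^23))^(1/4).
T = (2.41×10^14)^(1/4) = 3940 K.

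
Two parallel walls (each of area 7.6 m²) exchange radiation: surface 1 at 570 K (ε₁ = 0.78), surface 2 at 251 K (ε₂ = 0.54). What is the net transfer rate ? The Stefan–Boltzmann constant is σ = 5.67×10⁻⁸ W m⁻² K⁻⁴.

For two large parallel gray plates, q = σ(T₁⁴ − T₂⁴) / (1/ε₁ + 1/ε₂ − 1).
1/ε₁ + 1/ε₂ − 1 = 1/0.78 + 1/0.54 − 1 = 2.134.
T₁⁴ − T₂⁴ = 1.06×10^11 − 3.97×10^9 = 1.02×10^11 K⁴.
q = 5.67×10⁻⁸ × 1.02×10^11 / 2.134 = 2700 W/m².
Q = q·A = 2700 × 7.6 = 20500 W.

Q ≈ 20500 W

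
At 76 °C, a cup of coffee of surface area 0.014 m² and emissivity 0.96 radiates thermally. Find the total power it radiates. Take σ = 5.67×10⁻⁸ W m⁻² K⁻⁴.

76 °C = 349 K.
P = εσAT⁴ = 0.96 × 5.67×10⁻⁸ × 0.0140 × (349)⁴ = 0.96 × 5.67×10⁻⁸ × 0.0140 × 1.48×10^10.
P = 11.3 W.

P ≈ 11.3 W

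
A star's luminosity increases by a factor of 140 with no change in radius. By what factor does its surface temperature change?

P ∝ T⁴ ⇒ T ∝ P^(1/4), so T scales by (140)^(1/4) = 3.44.

factor ≈ 3.44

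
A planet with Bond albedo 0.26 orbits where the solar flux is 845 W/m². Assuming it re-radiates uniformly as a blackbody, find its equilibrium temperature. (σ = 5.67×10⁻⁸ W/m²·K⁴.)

Power absorbed = (1−a)S·πR²; power emitted = 4πR²σT⁴. Equating and cancelling πR²:
T = ((1−a)S / 4σ)^(1/4) = (625 / (4 × 5.67×10⁻⁸))^(1/4) = (2.76×10^9)^(1/4).
T = 229 K.

T ≈ 229 K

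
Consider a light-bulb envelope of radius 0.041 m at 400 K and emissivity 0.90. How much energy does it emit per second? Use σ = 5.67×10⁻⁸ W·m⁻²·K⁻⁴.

A = 4πr² = 4π × (0.041)² = 0.0211 m².
Stefan–Boltzmann: P = εσAT⁴ = 0.90 × 5.67×10⁻⁸ × 0.0211 × (400)⁴ = 0.90 × 5.67×10⁻⁸ × 0.0211 × 2.56×10^10.
P = 27.6 W.

P ≈ 27.6 W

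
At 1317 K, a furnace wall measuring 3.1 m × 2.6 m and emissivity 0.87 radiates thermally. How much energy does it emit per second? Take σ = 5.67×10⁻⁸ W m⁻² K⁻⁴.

P ≈ 1.20×10^6 W

A = 3.1 × 2.6 = 8.06 m².
P = εσAT⁴ = 0.87 × 5.67×10⁻⁸ × 8.06 × (1317)⁴ = 0.87 × 5.67×10⁻⁸ × 8.06 × 3.01×10^12.
P = 1.20×10^6 W.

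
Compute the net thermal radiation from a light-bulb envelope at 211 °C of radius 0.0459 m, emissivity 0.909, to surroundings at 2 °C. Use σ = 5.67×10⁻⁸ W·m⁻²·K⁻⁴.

Q ≈ 67.1 W

A = 4πr² = 4π × (0.0459)² = 0.0265 m².
Convert: 211 °C = 484 K; 2 °C = 275 K.
Q = εσA(T⁴ − T_s⁴). T⁴ − T_s⁴ = (484)⁴ − (275)⁴ = 5.49×10^10 − 5.72×10^9 = 4.92×10^10 K⁴.
Q = 0.909 × 5.67×10⁻⁸ × 0.0265 × 4.92×10^10 = 67.1 W.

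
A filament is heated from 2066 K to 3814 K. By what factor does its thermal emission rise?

ratio ≈ 11.6

P ∝ T⁴, so the ratio is (3814/2066)⁴ = (1.846)⁴ = 11.6.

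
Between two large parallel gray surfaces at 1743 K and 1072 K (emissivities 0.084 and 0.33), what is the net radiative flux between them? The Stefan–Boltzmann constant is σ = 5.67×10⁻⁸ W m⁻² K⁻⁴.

For two large parallel gray plates, q = σ(T₁⁴ − T₂⁴) / (1/ε₁ + 1/ε₂ − 1).
1/ε₁ + 1/ε₂ − 1 = 1/0.084 + 1/0.33 − 1 = 13.94.
T₁⁴ − T₂⁴ = 9.23×10^12 − 1.32×10^12 = 7.91×10^12 K⁴.
q = 5.67×10⁻⁸ × 7.91×10^12 / 13.94 = 32200 W/m².

q ≈ 32200 W/m²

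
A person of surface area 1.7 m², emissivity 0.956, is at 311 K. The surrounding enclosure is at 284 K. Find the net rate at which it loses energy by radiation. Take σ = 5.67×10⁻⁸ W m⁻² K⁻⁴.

Q ≈ 263 W

Q = εσA(T⁴ − T_s⁴). T⁴ − T_s⁴ = (311)⁴ − (284)⁴ = 9.35×10^9 − 6.51×10^9 = 2.85×10^9 K⁴.
Q = 0.956 × 5.67×10⁻⁸ × 1.70 × 2.85×10^9 = 263 W.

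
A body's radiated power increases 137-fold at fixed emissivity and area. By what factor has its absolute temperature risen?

P ∝ T⁴ ⇒ T ∝ P^(1/4), so T scales by (137)^(1/4) = 3.42.

factor ≈ 3.42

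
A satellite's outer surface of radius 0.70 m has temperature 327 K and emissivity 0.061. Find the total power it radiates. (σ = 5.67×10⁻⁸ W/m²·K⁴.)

A = 4πr² = 4π × (0.70)² = 6.16 m².
Stefan–Boltzmann: P = εσAT⁴ = 0.061 × 5.67×10⁻⁸ × 6.16 × (327)⁴ = 0.061 × 5.67×10⁻⁸ × 6.16 × 1.14×10^10.
P = 244 W.

P ≈ 244 W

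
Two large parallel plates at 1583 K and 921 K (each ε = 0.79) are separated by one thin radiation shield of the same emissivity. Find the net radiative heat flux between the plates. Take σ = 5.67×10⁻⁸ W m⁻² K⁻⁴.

q ≈ 1.03×10^5 W/m²

Each of the 2 gaps contributes resistance (2/ε − 1) = 2/0.79 − 1 = 1.532; total = 3.063.
q = σ(T₁⁴ − T₂⁴) / 3.063 = 5.67×10⁻⁸ × 5.56×10^12 / 3.063 = 1.03×10^5 W/m².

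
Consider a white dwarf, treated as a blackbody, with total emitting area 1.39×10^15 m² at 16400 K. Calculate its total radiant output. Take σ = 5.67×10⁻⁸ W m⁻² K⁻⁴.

P = σAT⁴ = 5.67×10⁻⁸ × 1.39×10^15 × (16400)⁴ = 5.67×10⁻⁸ × 1.39×10^15 × 7.23×10^16.
P = 5.70×10^24 W.

P ≈ 5.70×10^24 W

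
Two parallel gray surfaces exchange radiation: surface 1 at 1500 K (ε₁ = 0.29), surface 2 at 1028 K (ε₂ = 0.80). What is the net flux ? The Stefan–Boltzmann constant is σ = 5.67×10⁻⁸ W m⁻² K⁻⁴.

For two large parallel gray plates, q = σ(T₁⁴ − T₂⁴) / (1/ε₁ + 1/ε₂ − 1).
1/ε₁ + 1/ε₂ − 1 = 1/0.29 + 1/0.80 − 1 = 3.698.
T₁⁴ − T₂⁴ = 5.06×10^12 − 1.12×10^12 = 3.95×10^12 K⁴.
q = 5.67×10⁻⁸ × 3.95×10^12 / 3.698 = 60500 W/m².

q ≈ 60500 W/m²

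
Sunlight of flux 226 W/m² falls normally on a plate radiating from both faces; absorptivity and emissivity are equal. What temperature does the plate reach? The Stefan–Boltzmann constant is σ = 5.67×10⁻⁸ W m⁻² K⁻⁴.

T ≈ 211 K

Absorbed flux αS = emitted flux 2εσT⁴ per unit area; with α = ε this gives T = (S/2σ)^(1/4).
T = (226 / (2 × 5.67×10⁻⁸))^(1/4) = (1.99×10^9)^(1/4).
T = 211 K.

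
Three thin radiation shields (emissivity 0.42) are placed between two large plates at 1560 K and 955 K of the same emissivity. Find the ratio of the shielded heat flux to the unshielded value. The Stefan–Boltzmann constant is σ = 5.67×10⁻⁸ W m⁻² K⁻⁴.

ratio ≈ 0.250

With N identical shields there are N+1 = 4 gaps in series, each with the same radiative resistance, so the flux falls to 1/(N+1) of its unshielded value.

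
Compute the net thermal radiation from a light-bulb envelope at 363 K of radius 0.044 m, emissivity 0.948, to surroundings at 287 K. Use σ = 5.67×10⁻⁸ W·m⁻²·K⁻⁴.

Q ≈ 13.8 W

A = 4πr² = 4π × (0.044)² = 0.0243 m².
Q = εσA(T⁴ − T_s⁴). T⁴ − T_s⁴ = (363)⁴ − (287)⁴ = 1.74×10^10 − 6.78×10^9 = 1.06×10^10 K⁴.
Q = 0.948 × 5.67×10⁻⁸ × 0.0243 × 1.06×10^10 = 13.8 W.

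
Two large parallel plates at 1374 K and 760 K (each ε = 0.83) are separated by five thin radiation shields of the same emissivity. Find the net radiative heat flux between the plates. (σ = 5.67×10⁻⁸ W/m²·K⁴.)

q ≈ 21700 W/m²

Each of the 6 gaps contributes resistance (2/ε − 1) = 2/0.83 − 1 = 1.410; total = 8.458.
q = σ(T₁⁴ − T₂⁴) / 8.458 = 5.67×10⁻⁸ × 3.23×10^12 / 8.458 = 21700 W/m².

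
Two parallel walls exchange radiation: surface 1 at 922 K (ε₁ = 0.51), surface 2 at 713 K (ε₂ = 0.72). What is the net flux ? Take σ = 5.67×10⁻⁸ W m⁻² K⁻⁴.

q ≈ 11200 W/m²

For two large parallel gray plates, q = σ(T₁⁴ − T₂⁴) / (1/ε₁ + 1/ε₂ − 1).
1/ε₁ + 1/ε₂ − 1 = 1/0.51 + 1/0.72 − 1 = 2.350.
T₁⁴ − T₂⁴ = 7.23×10^11 − 2.58×10^11 = 4.64×10^11 K⁴.
q = 5.67×10⁻⁸ × 4.64×10^11 / 2.350 = 11200 W/m².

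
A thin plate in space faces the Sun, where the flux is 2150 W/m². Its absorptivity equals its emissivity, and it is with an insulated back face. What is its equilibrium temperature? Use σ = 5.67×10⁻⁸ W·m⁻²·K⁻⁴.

T ≈ 441 K

Absorbed flux αS = emitted flux εσT⁴ (one radiating face); with α = ε, T = (S/σ)^(1/4).
T = (2150 / 5.67×10⁻⁸)^(1/4) = (3.79×10^10)^(1/4).
T = 441 K.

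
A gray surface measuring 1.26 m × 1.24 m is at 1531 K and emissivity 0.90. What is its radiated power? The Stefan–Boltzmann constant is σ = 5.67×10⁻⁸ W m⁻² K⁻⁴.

P ≈ 4.38×10^5 W

A = 1.26 × 1.24 = 1.56 m².
P = εσAT⁴ = 0.90 × 5.67×10⁻⁸ × 1.56 × (1531)⁴ = 0.90 × 5.67×10⁻⁸ × 1.56 × 5.49×10^12.
P = 4.38×10^5 W.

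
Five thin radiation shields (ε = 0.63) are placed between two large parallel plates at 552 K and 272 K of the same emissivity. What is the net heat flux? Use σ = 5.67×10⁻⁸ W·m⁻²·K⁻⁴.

q ≈ 380 W/m²

Each of the 6 gaps contributes resistance (2/ε − 1) = 2/0.63 − 1 = 2.175; total = 13.05.
q = σ(T₁⁴ − T₂⁴) / 13.05 = 5.67×10⁻⁸ × 8.74×10^10 / 13.05 = 380 W/m².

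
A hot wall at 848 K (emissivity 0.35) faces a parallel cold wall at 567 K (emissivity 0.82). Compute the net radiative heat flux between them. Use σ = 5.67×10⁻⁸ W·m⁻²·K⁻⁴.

q ≈ 7630 W/m²

For two large parallel gray plates, q = σ(T₁⁴ − T₂⁴) / (1/ε₁ + 1/ε₂ − 1).
1/ε₁ + 1/ε₂ − 1 = 1/0.35 + 1/0.82 − 1 = 3.077.
T₁⁴ − T₂⁴ = 5.17×10^11 − 1.03×10^11 = 4.14×10^11 K⁴.
q = 5.67×10⁻⁸ × 4.14×10^11 / 3.077 = 7630 W/m².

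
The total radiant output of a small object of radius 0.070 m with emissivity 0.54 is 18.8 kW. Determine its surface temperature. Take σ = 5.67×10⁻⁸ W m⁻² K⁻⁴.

A = 4πr² = 4π × (0.070)² = 0.0616 m².
From P = εσAT⁴, T = (P / εσA)^(1/4) = (18800 / (0.54 × 5.67×10⁻⁸ × 0.0616))^(1/4).
T = (9.97×10^12)^(1/4) = 1780 K.

T ≈ 1780 K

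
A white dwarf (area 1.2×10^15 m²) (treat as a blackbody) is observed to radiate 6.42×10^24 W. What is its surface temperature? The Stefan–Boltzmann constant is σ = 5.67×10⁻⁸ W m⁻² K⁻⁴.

T ≈ 17500 K

From P = σAT⁴, T = (P / σA)^(1/4) = (6.42×10^24 / (5.67×10⁻⁸ × 1.20×10^15))^(1/4).
T = (9.44×10^16)^(1/4) = 17500 K.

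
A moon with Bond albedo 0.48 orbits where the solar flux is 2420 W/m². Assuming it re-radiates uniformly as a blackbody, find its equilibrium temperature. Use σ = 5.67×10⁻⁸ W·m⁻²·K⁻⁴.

Power absorbed = (1−a)S·πR²; power emitted = 4πR²σT⁴. Equating and cancelling πR²:
T = ((1−a)S / 4σ)^(1/4) = (1260 / (4 × 5.67×10⁻⁸))^(1/4) = (5.55×10^9)^(1/4).
T = 273 K.

T ≈ 273 K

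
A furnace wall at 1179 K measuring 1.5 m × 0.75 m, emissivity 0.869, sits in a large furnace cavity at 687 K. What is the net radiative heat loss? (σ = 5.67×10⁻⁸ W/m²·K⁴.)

Q ≈ 94800 W

A = 1.5 × 0.75 = 1.12 m².
Q = εσA(T⁴ − T_s⁴). T⁴ − T_s⁴ = (1179)⁴ − (687)⁴ = 1.93×10^12 − 2.23×10^11 = 1.71×10^12 K⁴.
Q = 0.869 × 5.67×10⁻⁸ × 1.12 × 1.71×10^12 = 94800 W.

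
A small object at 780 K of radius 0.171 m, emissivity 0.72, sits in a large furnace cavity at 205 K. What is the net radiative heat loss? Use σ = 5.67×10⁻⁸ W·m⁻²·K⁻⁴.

Q ≈ 5530 W

A = 4πr² = 4π × (0.171)² = 0.367 m².
Q = εσA(T⁴ − T_s⁴). T⁴ − T_s⁴ = (780)⁴ − (205)⁴ = 3.70×10^11 − 1.77×10^9 = 3.68×10^11 K⁴.
Q = 0.72 × 5.67×10⁻⁸ × 0.367 × 3.68×10^11 = 5530 W.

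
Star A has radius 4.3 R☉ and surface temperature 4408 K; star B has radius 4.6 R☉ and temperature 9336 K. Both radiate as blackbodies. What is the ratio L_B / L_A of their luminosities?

L = 4πR²σT⁴ ∝ R²T⁴, so L_B/L_A = (4.6/4.3)² × (9336/4408)⁴ = 1.14 × 20.1 = 23.0.

L_B/L_A ≈ 23.0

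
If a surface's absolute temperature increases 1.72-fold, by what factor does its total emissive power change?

factor ≈ 8.75

P ∝ T⁴, so the power scales as (1.72)⁴ = 8.75.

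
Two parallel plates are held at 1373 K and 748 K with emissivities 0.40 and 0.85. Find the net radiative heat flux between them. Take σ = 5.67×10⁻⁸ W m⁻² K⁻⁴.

For two large parallel gray plates, q = σ(T₁⁴ − T₂⁴) / (1/ε₁ + 1/ε₂ − 1).
1/ε₁ + 1/ε₂ − 1 = 1/0.40 + 1/0.85 − 1 = 2.676.
T₁⁴ − T₂⁴ = 3.55×10^12 − 3.13×10^11 = 3.24×10^12 K⁴.
q = 5.67×10⁻⁸ × 3.24×10^12 / 2.676 = 68700 W/m².

q ≈ 68700 W/m²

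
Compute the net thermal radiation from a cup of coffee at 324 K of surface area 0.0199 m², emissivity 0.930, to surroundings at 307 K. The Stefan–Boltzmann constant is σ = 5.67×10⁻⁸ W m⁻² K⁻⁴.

Q = εσA(T⁴ − T_s⁴). T⁴ − T_s⁴ = (324)⁴ − (307)⁴ = 1.10×10^10 − 8.88×10^9 = 2.14×10^9 K⁴.
Q = 0.930 × 5.67×10⁻⁸ × 0.0199 × 2.14×10^9 = 2.24 W.

Q ≈ 2.24 W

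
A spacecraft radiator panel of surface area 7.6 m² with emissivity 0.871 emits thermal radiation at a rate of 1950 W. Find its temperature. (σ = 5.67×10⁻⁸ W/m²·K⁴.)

From P = εσAT⁴, T = (P / εσA)^(1/4) = (1950 / (0.871 × 5.67×10⁻⁸ × 7.60))^(1/4).
T = (5.20×10^9)^(1/4) = 268 K.

T ≈ 268 K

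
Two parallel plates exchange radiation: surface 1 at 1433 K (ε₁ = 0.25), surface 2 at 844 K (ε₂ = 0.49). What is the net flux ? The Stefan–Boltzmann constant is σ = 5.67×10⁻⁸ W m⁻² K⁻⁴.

For two large parallel gray plates, q = σ(T₁⁴ − T₂⁴) / (1/ε₁ + 1/ε₂ − 1).
1/ε₁ + 1/ε₂ − 1 = 1/0.25 + 1/0.49 − 1 = 5.041.
T₁⁴ − T₂⁴ = 4.22×10^12 − 5.07×10^11 = 3.71×10^12 K⁴.
q = 5.67×10⁻⁸ × 3.71×10^12 / 5.041 = 41700 W/m².

q ≈ 41700 W/m²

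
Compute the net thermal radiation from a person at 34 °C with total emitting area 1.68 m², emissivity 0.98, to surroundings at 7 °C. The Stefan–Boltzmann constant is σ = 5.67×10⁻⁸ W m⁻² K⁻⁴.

Convert: 34 °C = 307 K; 7 °C = 280 K.
Q = εσA(T⁴ − T_s⁴). T⁴ − T_s⁴ = (307)⁴ − (280)⁴ = 8.88×10^9 − 6.15×10^9 = 2.74×10^9 K⁴.
Q = 0.98 × 5.67×10⁻⁸ × 1.68 × 2.74×10^9 = 255 W.

Q ≈ 255 W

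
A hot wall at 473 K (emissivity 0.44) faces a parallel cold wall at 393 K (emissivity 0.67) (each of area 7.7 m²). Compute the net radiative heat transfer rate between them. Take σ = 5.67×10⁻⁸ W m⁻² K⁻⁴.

Q ≈ 4140 W

For two large parallel gray plates, q = σ(T₁⁴ − T₂⁴) / (1/ε₁ + 1/ε₂ − 1).
1/ε₁ + 1/ε₂ − 1 = 1/0.44 + 1/0.67 − 1 = 2.765.
T₁⁴ − T₂⁴ = 5.01×10^10 − 2.39×10^10 = 2.62×10^10 K⁴.
q = 5.67×10⁻⁸ × 2.62×10^10 / 2.765 = 537 W/m².
Q = q·A = 537 × 7.7 = 4140 W.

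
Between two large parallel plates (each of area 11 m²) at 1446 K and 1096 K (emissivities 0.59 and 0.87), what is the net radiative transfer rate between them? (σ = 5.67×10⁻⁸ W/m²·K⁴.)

For two large parallel gray plates, q = σ(T₁⁴ − T₂⁴) / (1/ε₁ + 1/ε₂ − 1).
1/ε₁ + 1/ε₂ − 1 = 1/0.59 + 1/0.87 − 1 = 1.844.
T₁⁴ − T₂⁴ = 4.37×10^12 − 1.44×10^12 = 2.93×10^12 K⁴.
q = 5.67×10⁻⁸ × 2.93×10^12 / 1.844 = 90000 W/m².
Q = q·A = 90000 × 11 = 9.91×10^5 W.

Q ≈ 9.91×10^5 W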